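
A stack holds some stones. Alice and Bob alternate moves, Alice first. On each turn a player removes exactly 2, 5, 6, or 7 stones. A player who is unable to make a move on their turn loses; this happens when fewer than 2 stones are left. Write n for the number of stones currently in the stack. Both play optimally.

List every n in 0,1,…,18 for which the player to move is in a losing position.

0, 1, 4, 12, 13, 16

Positions with no move are L. A position that does have a move is losing for the player to move precisely when every available move leads to a winning position for the opponent. Fill in the labels:
n=0: no move → L
n=1: no move → L
n=2: →0(L), so W
n=3: →1(L), so W
n=4: →2(W) only, which is W, so L
n=5: →0(L), so W
n=6: →4(L), so W
n=7: →1(L), so W
n=8: →1(L), so W
n=9: →4(L), so W
n=10: →4(L), so W
n=11: →4(L), so W
n=12: →10(W), 7(W), 6(W), 5(W) — all W, so L
n=13: →11(W), 8(W), 7(W), 6(W) — all W, so L
n=14: →12(L), so W
n=15: →13(L), so W
n=16: →14(W), 11(W), 10(W), 9(W) — all W, so L
n=17: →12(L), so W
n=18: →16(L), so W
The losing starting values of n are exactly the entries labelled L in this table (6 of them).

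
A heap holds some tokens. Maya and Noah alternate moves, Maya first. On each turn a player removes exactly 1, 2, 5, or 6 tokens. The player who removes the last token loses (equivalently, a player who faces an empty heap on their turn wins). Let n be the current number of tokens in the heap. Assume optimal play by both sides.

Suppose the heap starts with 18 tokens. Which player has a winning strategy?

Use the standard recursion: the mover wins at a terminal position; elsewhere, the mover wins exactly when some move hands the opponent an L position.
n=0: no move; the opponent has just taken the last token and therefore loses → W
n=1: →0(W) only, which is W, so L
n=2: →1(L), so W
n=3: →1(L), so W
n=4: →3(W), 2(W) — all W, so L
n=5: →4(L), so W
n=6: →4(L), so W
n=7: →1(L), so W
n=8: →7(W), 6(W), 3(W), 2(W) — all W, so L
n=9: →8(L), so W
n=10: →8(L), so W
n=11: →10(W), 9(W), 6(W), 5(W) — all W, so L
n=12: →11(L), so W
n=13: →11(L), so W
n=14: →8(L), so W
n=15: →14(W), 13(W), 10(W), 9(W) — all W, so L
n=16: →15(L), so W
n=17: →15(L), so W
n=18: →17(W), 16(W), 13(W), 12(W) — all W, so L
Every move from 18 reaches a W position, so the mover loses.

Noah wins.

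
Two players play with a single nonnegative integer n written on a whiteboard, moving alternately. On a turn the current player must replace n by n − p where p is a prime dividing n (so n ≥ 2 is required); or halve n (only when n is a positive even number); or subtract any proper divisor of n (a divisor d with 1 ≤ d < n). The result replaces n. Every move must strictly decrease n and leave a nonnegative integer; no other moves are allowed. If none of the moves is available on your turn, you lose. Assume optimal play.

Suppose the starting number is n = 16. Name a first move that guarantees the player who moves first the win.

Move to 14.

Positions with no move are L. A position that does have a move is losing for the player to move precisely when every available move leads to a winning position for the opponent. Fill in the labels:
n=0: no move → L
n=1: no move → L
n=2: reaches L-position 0 → W
n=3: reaches L-position 0 → W
n=4: only reaches 2(W), 3(W), all W → L
n=5: reaches L-position 0 → W
n=6: reaches L-position 4 → W
n=7: reaches L-position 0 → W
n=8: reaches L-position 4 → W
n=9: only reaches 6(W), 8(W), all W → L
n=10: reaches L-position 9 → W
n=11: reaches L-position 0 → W
n=12: reaches L-position 9 → W
n=13: reaches L-position 0 → W
n=14: only reaches 7(W), 12(W), 13(W), all W → L
n=15: reaches L-position 14 → W
n=16: reaches L-position 14 → W
From 16, the L positions reachable in one move are: 14.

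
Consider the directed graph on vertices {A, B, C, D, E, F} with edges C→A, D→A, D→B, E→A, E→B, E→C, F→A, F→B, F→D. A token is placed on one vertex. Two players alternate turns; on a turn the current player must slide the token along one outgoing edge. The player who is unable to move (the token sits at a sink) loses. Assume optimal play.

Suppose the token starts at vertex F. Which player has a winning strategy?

The first player wins.

Positions with no move are L. A position that does have a move is losing for the player to move precisely when every available move leads to a winning position for the opponent. Fill in the labels:
Every edge goes from a vertex to one that appears earlier in the order A, B, C, E, D, F, so processing vertices in that order labels each vertex after all of its successors.
A: no outgoing edge → L
B: no outgoing edge → L
C: reaches L-position A → W
E: reaches L-position B → W
D: reaches L-position B → W
F: reaches L-position B → W
From F the player to move can move to B, reaching an L position.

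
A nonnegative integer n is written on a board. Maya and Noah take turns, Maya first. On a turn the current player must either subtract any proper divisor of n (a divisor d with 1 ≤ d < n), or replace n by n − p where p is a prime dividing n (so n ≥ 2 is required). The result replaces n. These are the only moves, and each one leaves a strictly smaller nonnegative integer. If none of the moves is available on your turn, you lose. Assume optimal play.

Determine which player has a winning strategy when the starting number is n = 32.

Classify positions by backward induction: terminal positions (no move available) are L. From any other position, the mover wins iff some move reaches an L.
n=0: no move → L
n=1: no move → L
n=2: reaches L-position 0 → W
n=3: reaches L-position 0 → W
n=4: only reaches 2(W), 3(W), all W → L
n=5: reaches L-position 0 → W
n=6: reaches L-position 4 → W
n=7: reaches L-position 0 → W
n=8: reaches L-position 4 → W
n=9: only reaches 6(W), 8(W), all W → L
n=10: reaches L-position 9 → W
n=11: reaches L-position 0 → W
n=12: reaches L-position 9 → W
n=13: reaches L-position 0 → W
n=14: only reaches 7(W), 12(W), 13(W), all W → L
n=15: reaches L-position 14 → W
n=16: reaches L-position 14 → W
n=17: reaches L-position 0 → W
n=18: reaches L-position 9 → W
n=19: reaches L-position 0 → W
n=20: only reaches 10(W), 15(W), 16(W), 18(W), 19(W), all W → L
n=21: reaches L-position 14 → W
n=22: reaches L-position 20 → W
n=23: reaches L-position 0 → W
n=24: reaches L-position 20 → W
n=25: reaches L-position 20 → W
n=26: only reaches 13(W), 24(W), 25(W), all W → L
n=27: reaches L-position 26 → W
n=28: reaches L-position 14 → W
n=29: reaches L-position 0 → W
n=30: reaches L-position 20 → W
n=31: reaches L-position 0 → W
n=32: only reaches 16(W), 24(W), 28(W), 30(W), 31(W), all W → L
Every move from 32 reaches a W position, so the mover loses.

Noah wins.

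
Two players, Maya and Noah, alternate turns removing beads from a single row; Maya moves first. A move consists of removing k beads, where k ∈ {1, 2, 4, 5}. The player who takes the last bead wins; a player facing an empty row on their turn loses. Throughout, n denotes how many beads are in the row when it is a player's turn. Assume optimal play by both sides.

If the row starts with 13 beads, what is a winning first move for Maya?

Remove 1, leaving 12.

Build the W/L table. Terminal = L. A non-terminal position is W if it has a move to some L; otherwise it is L.
n=0: no move → L
n=1: W (go to 0, an L position)
n=2: W (go to 0, an L position)
n=3: L (options 2(W), 1(W) are all W)
n=4: W (go to 3, an L position)
n=5: W (go to 3, an L position)
n=6: L (options 5(W), 4(W), 2(W), 1(W) are all W)
n=7: W (go to 6, an L position)
n=8: W (go to 6, an L position)
n=9: L (options 8(W), 7(W), 5(W), 4(W) are all W)
n=10: W (go to 9, an L position)
n=11: W (go to 9, an L position)
n=12: L (options 11(W), 10(W), 8(W), 7(W) are all W)
n=13: W (go to 12, an L position)
From 13, the L positions reachable in one move are: 12, 9. Any move reaching one of these is winning.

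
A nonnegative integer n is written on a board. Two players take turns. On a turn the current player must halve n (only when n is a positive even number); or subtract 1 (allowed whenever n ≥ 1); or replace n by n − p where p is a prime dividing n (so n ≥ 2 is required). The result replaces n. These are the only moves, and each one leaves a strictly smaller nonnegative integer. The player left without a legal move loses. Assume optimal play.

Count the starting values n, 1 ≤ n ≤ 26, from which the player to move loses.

5

Work bottom-up. With no move the player to move loses. Otherwise the position is W if at least one move leads to an L position for the opponent, and L if every move leads to a W.
n=0: no move → L
n=1: reaches L-position 0 → W
n=2: reaches L-position 0 → W
n=3: reaches L-position 0 → W
n=4: only reaches 2(W), 3(W), all W → L
n=5: reaches L-position 0 → W
n=6: reaches L-position 4 → W
n=7: reaches L-position 0 → W
n=8: reaches L-position 4 → W
n=9: only reaches 6(W), 8(W), all W → L
n=10: reaches L-position 9 → W
n=11: reaches L-position 0 → W
n=12: reaches L-position 9 → W
n=13: reaches L-position 0 → W
n=14: only reaches 7(W), 12(W), 13(W), all W → L
n=15: reaches L-position 14 → W
n=16: reaches L-position 14 → W
n=17: reaches L-position 0 → W
n=18: reaches L-position 9 → W
n=19: reaches L-position 0 → W
n=20: only reaches 10(W), 15(W), 18(W), 19(W), all W → L
n=21: reaches L-position 14 → W
n=22: reaches L-position 20 → W
n=23: reaches L-position 0 → W
n=24: only reaches 12(W), 21(W), 22(W), 23(W), all W → L
n=25: reaches L-position 20 → W
n=26: reaches L-position 24 → W
L entries with 1 ≤ n ≤ 26 (n=0 is outside the asked range and is not counted): n = 4, 9, 14, 20, 24; that makes 5.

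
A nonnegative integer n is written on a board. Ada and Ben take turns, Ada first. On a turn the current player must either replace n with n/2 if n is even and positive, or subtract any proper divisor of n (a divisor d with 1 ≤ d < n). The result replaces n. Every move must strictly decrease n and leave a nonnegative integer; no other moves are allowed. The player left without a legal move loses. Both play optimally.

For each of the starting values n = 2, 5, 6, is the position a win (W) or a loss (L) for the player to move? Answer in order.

Classify positions by backward induction: terminal positions (no move available) are L. From any other position, the mover wins iff some move reaches an L.
n=0: no move → L
n=1: no move → L
n=2: W (go to 1, an L position)
n=3: L (sole option 2(W) is W)
n=4: W (go to 3, an L position)
n=5: L (sole option 4(W) is W)
n=6: W (go to 3, an L position)

2: W, 5: L, 6: W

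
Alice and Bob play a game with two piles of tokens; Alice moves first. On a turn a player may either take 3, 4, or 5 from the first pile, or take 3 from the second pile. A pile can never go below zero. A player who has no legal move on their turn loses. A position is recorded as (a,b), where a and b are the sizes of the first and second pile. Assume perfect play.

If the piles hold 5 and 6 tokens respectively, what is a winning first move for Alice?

Positions with no move are L. A position that does have a move is losing for the player to move precisely when every available move leads to a winning position for the opponent. Fill in the labels:
No move ever increases a pile, so every position that can arise here has a ≤ 5 and b ≤ 6; it is enough to label the cells with 0 ≤ a ≤ 5 and 0 ≤ b ≤ 6.
Every move lowers a or b (never raises either), so fill the grid row by row in increasing a, and left to right within a row: each cell's successors are then already labelled.
      b=0  b=1  b=2  b=3  b=4  b=5  b=6
a=0:    L    L    L    W    W    W    L
a=1:    L    L    L    W    W    W    L
a=2:    L    L    L    W    W    W    L
a=3:    W    W    W    L    L    L    W
a=4:    W    W    W    L    L    L    W
a=5:    W    W    W    L    L    L    W
Cells with no legal move (terminal, hence L): (0,0), (0,1), (0,2), (1,0), (1,1), (1,2), (2,0), (2,1), (2,2).
The remaining L cells, each justified by listing all of its moves:
(0,6): L (sole option (0,3)(W) is W)
(1,6): L (sole option (1,3)(W) is W)
(2,6): L (sole option (2,3)(W) is W)
(3,3): L (options (0,3)(W), (3,0)(W) are all W)
(3,4): L (options (0,4)(W), (3,1)(W) are all W)
(3,5): L (options (0,5)(W), (3,2)(W) are all W)
(4,3): L (options (1,3)(W), (0,3)(W), (4,0)(W) are all W)
(4,4): L (options (1,4)(W), (0,4)(W), (4,1)(W) are all W)
(4,5): L (options (1,5)(W), (0,5)(W), (4,2)(W) are all W)
(5,3): L (options (2,3)(W), (1,3)(W), (0,3)(W), (5,0)(W) are all W)
(5,4): L (options (2,4)(W), (1,4)(W), (0,4)(W), (5,1)(W) are all W)
(5,5): L (options (2,5)(W), (1,5)(W), (0,5)(W), (5,2)(W) are all W)
Every other cell has at least one move into one of the L cells above, so it is W.
From (5,6), the L positions reachable in one move are: (2,6), (1,6), (0,6), (5,3). Any move reaching one of these is winning.

Move to (2,6).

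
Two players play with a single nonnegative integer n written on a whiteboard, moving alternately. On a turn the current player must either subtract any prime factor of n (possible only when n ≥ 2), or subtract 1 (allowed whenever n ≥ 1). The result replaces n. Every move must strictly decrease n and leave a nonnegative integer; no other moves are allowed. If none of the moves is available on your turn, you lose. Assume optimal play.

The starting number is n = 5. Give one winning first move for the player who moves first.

Move to 0.

Classify positions by backward induction: terminal positions (no move available) are L. From any other position, the mover wins iff some move reaches an L.
n=0: no move → L
n=1: W (go to 0, an L position)
n=2: W (go to 0, an L position)
n=3: W (go to 0, an L position)
n=4: L (options 2(W), 3(W) are all W)
n=5: W (go to 0, an L position)
From 5, the L positions reachable in one move are: 0, 4. Any move reaching one of these is winning.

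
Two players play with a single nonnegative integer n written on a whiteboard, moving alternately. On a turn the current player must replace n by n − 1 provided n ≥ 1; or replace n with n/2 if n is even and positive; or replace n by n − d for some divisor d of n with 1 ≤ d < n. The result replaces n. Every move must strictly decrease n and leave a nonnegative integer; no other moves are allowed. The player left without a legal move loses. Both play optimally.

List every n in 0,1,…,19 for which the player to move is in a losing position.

Label each position W (a win for the player to move) or L (a loss). A position with no legal move is L; any other position is W exactly when some move reaches an L, and L when every move reaches a W.
n=0: no move → L
n=1: W (go to 0, an L position)
n=2: L (sole option 1(W) is W)
n=3: W (go to 2, an L position)
n=4: W (go to 2, an L position)
n=5: L (sole option 4(W) is W)
n=6: W (go to 5, an L position)
n=7: L (sole option 6(W) is W)
n=8: W (go to 7, an L position)
n=9: L (options 6(W), 8(W) are all W)
n=10: W (go to 5, an L position)
n=11: L (sole option 10(W) is W)
n=12: W (go to 9, an L position)
n=13: L (sole option 12(W) is W)
n=14: W (go to 7, an L position)
n=15: L (options 10(W), 12(W), 14(W) are all W)
n=16: W (go to 15, an L position)
n=17: L (sole option 16(W) is W)
n=18: W (go to 9, an L position)
n=19: L (sole option 18(W) is W)
Reading off the rows marked L gives the requested list; there are 10 such values of n.

0, 2, 5, 7, 9, 11, 13, 15, 17, 19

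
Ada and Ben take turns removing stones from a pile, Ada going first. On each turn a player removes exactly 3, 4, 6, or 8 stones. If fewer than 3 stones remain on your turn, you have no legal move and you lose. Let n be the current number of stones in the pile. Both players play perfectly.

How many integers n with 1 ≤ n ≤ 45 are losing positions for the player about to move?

Use the standard recursion: the mover loses at a terminal position; elsewhere, the mover wins exactly when some move hands the opponent an L position.
n=0: no move → L
n=1: no move → L
n=2: no move → L
n=3: can move to 0, which is L ⇒ W
n=4: can move to 1, which is L ⇒ W
n=5: can move to 2, which is L ⇒ W
n=6: can move to 2, which is L ⇒ W
n=7: can move to 1, which is L ⇒ W
n=8: can move to 2, which is L ⇒ W
n=9: can move to 1, which is L ⇒ W
n=10: can move to 2, which is L ⇒ W
n=11: moves to 8(W), 7(W), 5(W), 3(W); every one is W ⇒ L
n=12: moves to 9(W), 8(W), 6(W), 4(W); every one is W ⇒ L
n=13: moves to 10(W), 9(W), 7(W), 5(W); every one is W ⇒ L
n=14: can move to 11, which is L ⇒ W
n=15: can move to 12, which is L ⇒ W
n=16: can move to 13, which is L ⇒ W
n=17: can move to 13, which is L ⇒ W
n=18: can move to 12, which is L ⇒ W
n=19: can move to 13, which is L ⇒ W
n=20: can move to 12, which is L ⇒ W
n=21: can move to 13, which is L ⇒ W
n=22: moves to 19(W), 18(W), 16(W), 14(W); every one is W ⇒ L
n=23: moves to 20(W), 19(W), 17(W), 15(W); every one is W ⇒ L
n=24: moves to 21(W), 20(W), 18(W), 16(W); every one is W ⇒ L
n=25: can move to 22, which is L ⇒ W
n=26: can move to 23, which is L ⇒ W
n=27: can move to 24, which is L ⇒ W
n=28: can move to 24, which is L ⇒ W
n=29: can move to 23, which is L ⇒ W
n=30: can move to 24, which is L ⇒ W
n=31: can move to 23, which is L ⇒ W
n=32: can move to 24, which is L ⇒ W
n=33: moves to 30(W), 29(W), 27(W), 25(W); every one is W ⇒ L
n=34: moves to 31(W), 30(W), 28(W), 26(W); every one is W ⇒ L
n=35: moves to 32(W), 31(W), 29(W), 27(W); every one is W ⇒ L
n=36: can move to 33, which is L ⇒ W
n=37: can move to 34, which is L ⇒ W
n=38: can move to 35, which is L ⇒ W
n=39: can move to 35, which is L ⇒ W
n=40: can move to 34, which is L ⇒ W
n=41: can move to 35, which is L ⇒ W
n=42: can move to 34, which is L ⇒ W
n=43: can move to 35, which is L ⇒ W
n=44: moves to 41(W), 40(W), 38(W), 36(W); every one is W ⇒ L
n=45: moves to 42(W), 41(W), 39(W), 37(W); every one is W ⇒ L
L entries with 1 ≤ n ≤ 45 (n=0 is outside the asked range and is not counted): n = 1, 2, 11, 12, 13, 22, 23, 24, 33, 34, 35, 44, 45; that makes 13.

13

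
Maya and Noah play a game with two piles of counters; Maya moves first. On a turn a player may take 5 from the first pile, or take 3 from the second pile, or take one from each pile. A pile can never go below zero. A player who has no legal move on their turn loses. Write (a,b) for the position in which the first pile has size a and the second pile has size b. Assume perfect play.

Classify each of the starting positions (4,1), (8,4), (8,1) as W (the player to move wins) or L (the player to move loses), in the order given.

Use the standard recursion: the mover loses at a terminal position; elsewhere, the mover wins exactly when some move hands the opponent an L position.
No move ever increases a pile, so every position that can arise here has a ≤ 8 and b ≤ 4; it is enough to label the cells with 0 ≤ a ≤ 8 and 0 ≤ b ≤ 4.
Every move lowers a or b (never raises either), so fill the grid row by row in increasing a, and left to right within a row: each cell's successors are then already labelled.
      b=0  b=1  b=2  b=3  b=4
a=0:    L    L    L    W    W
a=1:    L    W    W    W    L
a=2:    L    W    L    W    L
a=3:    L    W    L    W    L
a=4:    L    W    L    W    L
a=5:    W    W    W    W    L
a=6:    W    L    L    L    W
a=7:    W    L    W    W    W
a=8:    W    L    W    L    W
Cells with no legal move (terminal, hence L): (0,0), (0,1), (0,2), (1,0), (2,0), (3,0), (4,0).
The remaining L cells, each justified by listing all of its moves:
(1,4): →(1,1)(W), (0,3)(W) — all W, so L
(2,2): →(1,1)(W) only, which is W, so L
(2,4): →(2,1)(W), (1,3)(W) — all W, so L
(3,2): →(2,1)(W) only, which is W, so L
(3,4): →(3,1)(W), (2,3)(W) — all W, so L
(4,2): →(3,1)(W) only, which is W, so L
(4,4): →(4,1)(W), (3,3)(W) — all W, so L
(5,4): →(0,4)(W), (5,1)(W), (4,3)(W) — all W, so L
(6,1): →(1,1)(W), (5,0)(W) — all W, so L
(6,2): →(1,2)(W), (5,1)(W) — all W, so L
(6,3): →(1,3)(W), (6,0)(W), (5,2)(W) — all W, so L
(7,1): →(2,1)(W), (6,0)(W) — all W, so L
(8,1): →(3,1)(W), (7,0)(W) — all W, so L
(8,3): →(3,3)(W), (8,0)(W), (7,2)(W) — all W, so L
Every other cell has at least one move into one of the L cells above, so it is W.
(4,1): the move to (3,0) reaches an L cell, so W
(8,4): the move to (3,4) reaches an L cell, so W
(8,1): one of the L cells justified above, so L

(4,1): W, (8,4): W, (8,1): L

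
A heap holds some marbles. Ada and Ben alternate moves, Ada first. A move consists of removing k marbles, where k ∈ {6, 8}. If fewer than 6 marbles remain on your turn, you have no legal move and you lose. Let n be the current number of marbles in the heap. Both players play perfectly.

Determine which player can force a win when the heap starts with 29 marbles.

Ben wins.

Positions with no move are L. A position that does have a move is losing for the player to move precisely when every available move leads to a winning position for the opponent. Fill in the labels:
n=0: no move → L
n=1: no move → L
n=2: no move → L
n=3: no move → L
n=4: no move → L
n=5: no move → L
n=6: →0(L), so W
n=7: →1(L), so W
n=8: →2(L), so W
n=9: →3(L), so W
n=10: →4(L), so W
n=11: →5(L), so W
n=12: →4(L), so W
n=13: →5(L), so W
n=14: →8(W), 6(W) — all W, so L
n=15: →9(W), 7(W) — all W, so L
n=16: →10(W), 8(W) — all W, so L
n=17: →11(W), 9(W) — all W, so L
n=18: →12(W), 10(W) — all W, so L
n=19: →13(W), 11(W) — all W, so L
n=20: →14(L), so W
n=21: →15(L), so W
n=22: →16(L), so W
n=23: →17(L), so W
n=24: →18(L), so W
n=25: →19(L), so W
n=26: →18(L), so W
n=27: →19(L), so W
n=28: →22(W), 20(W) — all W, so L
n=29: →23(W), 21(W) — all W, so L
Every move from 29 reaches a W position, so the mover loses.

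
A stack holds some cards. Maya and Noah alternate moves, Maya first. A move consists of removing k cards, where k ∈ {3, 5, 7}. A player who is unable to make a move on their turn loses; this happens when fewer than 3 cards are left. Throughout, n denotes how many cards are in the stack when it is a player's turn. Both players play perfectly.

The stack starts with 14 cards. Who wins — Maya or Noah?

Positions with no move are L. A position that does have a move is losing for the player to move precisely when every available move leads to a winning position for the opponent. Fill in the labels:
n=0: no move → L
n=1: no move → L
n=2: no move → L
n=3: can move to 0, which is L ⇒ W
n=4: can move to 1, which is L ⇒ W
n=5: can move to 2, which is L ⇒ W
n=6: can move to 1, which is L ⇒ W
n=7: can move to 2, which is L ⇒ W
n=8: can move to 1, which is L ⇒ W
n=9: can move to 2, which is L ⇒ W
n=10: moves to 7(W), 5(W), 3(W); every one is W ⇒ L
n=11: moves to 8(W), 6(W), 4(W); every one is W ⇒ L
n=12: moves to 9(W), 7(W), 5(W); every one is W ⇒ L
n=13: can move to 10, which is L ⇒ W
n=14: can move to 11, which is L ⇒ W
From 14 Maya can remove 3, leaving 11, reaching an L position.

Maya wins.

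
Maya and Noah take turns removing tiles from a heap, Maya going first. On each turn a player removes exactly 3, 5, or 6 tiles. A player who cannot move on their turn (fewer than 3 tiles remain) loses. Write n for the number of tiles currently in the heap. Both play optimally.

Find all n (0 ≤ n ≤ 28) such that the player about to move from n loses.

0, 1, 2, 9, 10, 11, 18, 19, 20, 27, 28

Work bottom-up. With no move the player to move loses. Otherwise the position is W if at least one move leads to an L position for the opponent, and L if every move leads to a W.
n=0: no move → L
n=1: no move → L
n=2: no move → L
n=3: can move to 0, which is L ⇒ W
n=4: can move to 1, which is L ⇒ W
n=5: can move to 2, which is L ⇒ W
n=6: can move to 1, which is L ⇒ W
n=7: can move to 2, which is L ⇒ W
n=8: can move to 2, which is L ⇒ W
n=9: moves to 6(W), 4(W), 3(W); every one is W ⇒ L
n=10: moves to 7(W), 5(W), 4(W); every one is W ⇒ L
n=11: moves to 8(W), 6(W), 5(W); every one is W ⇒ L
n=12: can move to 9, which is L ⇒ W
n=13: can move to 10, which is L ⇒ W
n=14: can move to 11, which is L ⇒ W
n=15: can move to 10, which is L ⇒ W
n=16: can move to 11, which is L ⇒ W
n=17: can move to 11, which is L ⇒ W
n=18: moves to 15(W), 13(W), 12(W); every one is W ⇒ L
n=19: moves to 16(W), 14(W), 13(W); every one is W ⇒ L
n=20: moves to 17(W), 15(W), 14(W); every one is W ⇒ L
n=21: can move to 18, which is L ⇒ W
n=22: can move to 19, which is L ⇒ W
n=23: can move to 20, which is L ⇒ W
n=24: can move to 19, which is L ⇒ W
n=25: can move to 20, which is L ⇒ W
n=26: can move to 20, which is L ⇒ W
n=27: moves to 24(W), 22(W), 21(W); every one is W ⇒ L
n=28: moves to 25(W), 23(W), 22(W); every one is W ⇒ L
Reading off the rows marked L gives the requested list; there are 11 such values of n.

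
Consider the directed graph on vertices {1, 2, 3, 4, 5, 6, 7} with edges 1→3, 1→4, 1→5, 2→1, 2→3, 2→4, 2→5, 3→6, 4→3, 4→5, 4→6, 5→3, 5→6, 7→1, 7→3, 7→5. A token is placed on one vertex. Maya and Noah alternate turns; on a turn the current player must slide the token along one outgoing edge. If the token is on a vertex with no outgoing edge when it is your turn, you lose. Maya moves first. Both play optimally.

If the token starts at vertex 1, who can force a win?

Noah wins.

Work bottom-up. With no move the player to move loses. Otherwise the position is W if at least one move leads to an L position for the opponent, and L if every move leads to a W.
Every edge goes from a vertex to one that appears earlier in the order 6, 3, 5, 4, 1, 2, 7, so processing vertices in that order labels each vertex after all of its successors.
6: no outgoing edge → L
3: W (go to 6, an L position)
5: W (go to 6, an L position)
4: W (go to 6, an L position)
1: L (options 4(W), 5(W), 3(W) are all W)
2: W (go to 1, an L position)
7: W (go to 1, an L position)
Every move from 1 reaches a W position, so the mover loses.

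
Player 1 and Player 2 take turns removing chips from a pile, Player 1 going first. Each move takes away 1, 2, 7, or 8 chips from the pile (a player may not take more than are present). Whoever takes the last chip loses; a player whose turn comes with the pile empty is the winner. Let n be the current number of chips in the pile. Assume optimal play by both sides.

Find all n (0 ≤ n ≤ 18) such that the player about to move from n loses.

Build the W/L table. Terminal = W. A non-terminal position is W if it has a move to some L; otherwise it is L.
n=0: no move; the opponent has just taken the last chip and therefore loses → W
n=1: only reaches 0(W), which is W → L
n=2: reaches L-position 1 → W
n=3: reaches L-position 1 → W
n=4: only reaches 3(W), 2(W), all W → L
n=5: reaches L-position 4 → W
n=6: reaches L-position 4 → W
n=7: only reaches 6(W), 5(W), 0(W), all W → L
n=8: reaches L-position 7 → W
n=9: reaches L-position 7 → W
n=10: only reaches 9(W), 8(W), 3(W), 2(W), all W → L
n=11: reaches L-position 10 → W
n=12: reaches L-position 10 → W
n=13: only reaches 12(W), 11(W), 6(W), 5(W), all W → L
n=14: reaches L-position 13 → W
n=15: reaches L-position 13 → W
n=16: only reaches 15(W), 14(W), 9(W), 8(W), all W → L
n=17: reaches L-position 16 → W
n=18: reaches L-position 16 → W
The losing starting values of n are exactly the entries labelled L in this table (6 of them).

1, 4, 7, 10, 13, 16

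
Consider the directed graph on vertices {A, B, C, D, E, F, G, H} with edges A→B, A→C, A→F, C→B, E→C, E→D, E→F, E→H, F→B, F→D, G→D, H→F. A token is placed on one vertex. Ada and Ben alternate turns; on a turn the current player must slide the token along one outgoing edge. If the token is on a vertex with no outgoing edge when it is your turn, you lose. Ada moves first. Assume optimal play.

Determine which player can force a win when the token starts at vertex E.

Ada wins.

Compute win/loss labels from the base case upward. A position with no move is L. Any other position is W if it can reach an L in one move, else L.
Every edge goes from a vertex to one that appears earlier in the order B, D, F, C, G, H, A, E, so processing vertices in that order labels each vertex after all of its successors.
B: no outgoing edge → L
D: no outgoing edge → L
F: →D(L), so W
C: →B(L), so W
G: →D(L), so W
H: →F(W) only, which is W, so L
A: →B(L), so W
E: →H(L), so W
From E Ada can move to H, reaching an L position.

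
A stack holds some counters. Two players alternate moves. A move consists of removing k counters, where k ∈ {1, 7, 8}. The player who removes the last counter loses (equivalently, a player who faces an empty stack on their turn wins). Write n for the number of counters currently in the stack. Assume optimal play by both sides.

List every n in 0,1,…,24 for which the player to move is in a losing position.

1, 3, 5, 7, 16, 18, 20, 22

Label each position W (a win for the player to move) or L (a loss). A position with no legal move is W; any other position is W exactly when some move reaches an L, and L when every move reaches a W.
n=0: no move; the opponent has just taken the last counter and therefore loses → W
n=1: →0(W) only, which is W, so L
n=2: →1(L), so W
n=3: →2(W) only, which is W, so L
n=4: →3(L), so W
n=5: →4(W) only, which is W, so L
n=6: →5(L), so W
n=7: →6(W), 0(W) — all W, so L
n=8: →7(L), so W
n=9: →1(L), so W
n=10: →3(L), so W
n=11: →3(L), so W
n=12: →5(L), so W
n=13: →5(L), so W
n=14: →7(L), so W
n=15: →7(L), so W
n=16: →15(W), 9(W), 8(W) — all W, so L
n=17: →16(L), so W
n=18: →17(W), 11(W), 10(W) — all W, so L
n=19: →18(L), so W
n=20: →19(W), 13(W), 12(W) — all W, so L
n=21: →20(L), so W
n=22: →21(W), 15(W), 14(W) — all W, so L
n=23: →22(L), so W
n=24: →16(L), so W
Reading off the rows marked L gives the requested list; there are 8 such values of n.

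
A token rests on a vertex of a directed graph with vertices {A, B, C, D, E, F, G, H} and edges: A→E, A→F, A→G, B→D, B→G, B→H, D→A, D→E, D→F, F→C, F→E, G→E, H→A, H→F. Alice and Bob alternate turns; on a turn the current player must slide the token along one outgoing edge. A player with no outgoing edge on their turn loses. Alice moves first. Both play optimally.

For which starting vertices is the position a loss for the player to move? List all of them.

Use the standard recursion: the mover loses at a terminal position; elsewhere, the mover wins exactly when some move hands the opponent an L position.
Every edge goes from a vertex to one that appears earlier in the order C, E, F, G, A, D, H, B, so processing vertices in that order labels each vertex after all of its successors.
C: no outgoing edge → L
E: no outgoing edge → L
F: W (go to E, an L position)
G: W (go to E, an L position)
A: W (go to E, an L position)
D: W (go to E, an L position)
H: L (options A(W), F(W) are all W)
B: W (go to H, an L position)
The losing starting vertices are exactly the entries labelled L in this table (3 of them).

C, E, H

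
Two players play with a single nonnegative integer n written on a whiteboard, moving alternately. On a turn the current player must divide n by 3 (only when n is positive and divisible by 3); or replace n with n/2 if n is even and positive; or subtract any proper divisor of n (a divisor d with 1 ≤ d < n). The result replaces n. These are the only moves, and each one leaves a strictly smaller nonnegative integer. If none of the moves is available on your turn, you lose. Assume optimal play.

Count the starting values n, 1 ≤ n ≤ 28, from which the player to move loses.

Classify positions by backward induction: terminal positions (no move available) are L. From any other position, the mover wins iff some move reaches an L.
n=0: no move → L
n=1: no move → L
n=2: can move to 1, which is L ⇒ W
n=3: can move to 1, which is L ⇒ W
n=4: moves to 2(W), 3(W); every one is W ⇒ L
n=5: can move to 4, which is L ⇒ W
n=6: can move to 4, which is L ⇒ W
n=7: the only move is to 6(W), a W ⇒ L
n=8: can move to 4, which is L ⇒ W
n=9: moves to 3(W), 6(W), 8(W); every one is W ⇒ L
n=10: can move to 9, which is L ⇒ W
n=11: the only move is to 10(W), a W ⇒ L
n=12: can move to 4, which is L ⇒ W
n=13: the only move is to 12(W), a W ⇒ L
n=14: can move to 7, which is L ⇒ W
n=15: moves to 5(W), 10(W), 12(W), 14(W); every one is W ⇒ L
n=16: can move to 15, which is L ⇒ W
n=17: the only move is to 16(W), a W ⇒ L
n=18: can move to 9, which is L ⇒ W
n=19: the only move is to 18(W), a W ⇒ L
n=20: can move to 15, which is L ⇒ W
n=21: can move to 7, which is L ⇒ W
n=22: can move to 11, which is L ⇒ W
n=23: the only move is to 22(W), a W ⇒ L
n=24: can move to 23, which is L ⇒ W
n=25: moves to 20(W), 24(W); every one is W ⇒ L
n=26: can move to 13, which is L ⇒ W
n=27: can move to 9, which is L ⇒ W
n=28: moves to 14(W), 21(W), 24(W), 26(W), 27(W); every one is W ⇒ L
L entries with 1 ≤ n ≤ 28 (n=0 is outside the asked range and is not counted): n = 1, 4, 7, 9, 11, 13, 15, 17, 19, 23, 25, 28; that makes 12.

12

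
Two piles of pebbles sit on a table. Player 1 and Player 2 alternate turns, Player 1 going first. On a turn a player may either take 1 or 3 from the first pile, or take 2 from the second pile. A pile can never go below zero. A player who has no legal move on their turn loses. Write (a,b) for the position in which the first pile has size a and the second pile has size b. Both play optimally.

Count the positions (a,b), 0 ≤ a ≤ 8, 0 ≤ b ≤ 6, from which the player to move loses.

32

Build the W/L table. Terminal = L. A non-terminal position is W if it has a move to some L; otherwise it is L.
Every move lowers a or b (never raises either), so fill the grid row by row in increasing a, and left to right within a row: each cell's successors are then already labelled.
      b=0  b=1  b=2  b=3  b=4  b=5  b=6
a=0:    L    L    W    W    L    L    W
a=1:    W    W    L    L    W    W    L
a=2:    L    L    W    W    L    L    W
a=3:    W    W    L    L    W    W    L
a=4:    L    L    W    W    L    L    W
a=5:    W    W    L    L    W    W    L
a=6:    L    L    W    W    L    L    W
a=7:    W    W    L    L    W    W    L
a=8:    L    L    W    W    L    L    W
Cells with no legal move (terminal, hence L): (0,0), (0,1).
The remaining L cells, each justified by listing all of its moves:
(0,4): the only move is to (0,2)(W), a W ⇒ L
(0,5): the only move is to (0,3)(W), a W ⇒ L
(1,2): moves to (0,2)(W), (1,0)(W); every one is W ⇒ L
(1,3): moves to (0,3)(W), (1,1)(W); every one is W ⇒ L
(1,6): moves to (0,6)(W), (1,4)(W); every one is W ⇒ L
(2,0): the only move is to (1,0)(W), a W ⇒ L
(2,1): the only move is to (1,1)(W), a W ⇒ L
(2,4): moves to (1,4)(W), (2,2)(W); every one is W ⇒ L
(2,5): moves to (1,5)(W), (2,3)(W); every one is W ⇒ L
(3,2): moves to (2,2)(W), (0,2)(W), (3,0)(W); every one is W ⇒ L
(3,3): moves to (2,3)(W), (0,3)(W), (3,1)(W); every one is W ⇒ L
(3,6): moves to (2,6)(W), (0,6)(W), (3,4)(W); every one is W ⇒ L
(4,0): moves to (3,0)(W), (1,0)(W); every one is W ⇒ L
(4,1): moves to (3,1)(W), (1,1)(W); every one is W ⇒ L
(4,4): moves to (3,4)(W), (1,4)(W), (4,2)(W); every one is W ⇒ L
(4,5): moves to (3,5)(W), (1,5)(W), (4,3)(W); every one is W ⇒ L
(5,2): moves to (4,2)(W), (2,2)(W), (5,0)(W); every one is W ⇒ L
(5,3): moves to (4,3)(W), (2,3)(W), (5,1)(W); every one is W ⇒ L
(5,6): moves to (4,6)(W), (2,6)(W), (5,4)(W); every one is W ⇒ L
(6,0): moves to (5,0)(W), (3,0)(W); every one is W ⇒ L
(6,1): moves to (5,1)(W), (3,1)(W); every one is W ⇒ L
(6,4): moves to (5,4)(W), (3,4)(W), (6,2)(W); every one is W ⇒ L
(6,5): moves to (5,5)(W), (3,5)(W), (6,3)(W); every one is W ⇒ L
(7,2): moves to (6,2)(W), (4,2)(W), (7,0)(W); every one is W ⇒ L
(7,3): moves to (6,3)(W), (4,3)(W), (7,1)(W); every one is W ⇒ L
(7,6): moves to (6,6)(W), (4,6)(W), (7,4)(W); every one is W ⇒ L
(8,0): moves to (7,0)(W), (5,0)(W); every one is W ⇒ L
(8,1): moves to (7,1)(W), (5,1)(W); every one is W ⇒ L
(8,4): moves to (7,4)(W), (5,4)(W), (8,2)(W); every one is W ⇒ L
(8,5): moves to (7,5)(W), (5,5)(W), (8,3)(W); every one is W ⇒ L
Every other cell has at least one move into one of the L cells above, so it is W.
L cells per row: a=0: 4, a=1: 3, a=2: 4, a=3: 3, a=4: 4, a=5: 3, a=6: 4, a=7: 3, a=8: 4; total 32.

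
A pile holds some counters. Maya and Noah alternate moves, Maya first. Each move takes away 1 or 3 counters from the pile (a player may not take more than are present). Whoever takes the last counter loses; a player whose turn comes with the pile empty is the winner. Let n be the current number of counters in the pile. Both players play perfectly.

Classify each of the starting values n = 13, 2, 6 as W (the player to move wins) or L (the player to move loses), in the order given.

Work bottom-up. With no move the player to move wins. Otherwise the position is W if at least one move leads to an L position for the opponent, and L if every move leads to a W.
n=0: no move; the opponent has just taken the last counter and therefore loses → W
n=1: the only move is to 0(W), a W ⇒ L
n=2: can move to 1, which is L ⇒ W
n=3: moves to 2(W), 0(W); every one is W ⇒ L
n=4: can move to 3, which is L ⇒ W
n=5: moves to 4(W), 2(W); every one is W ⇒ L
n=6: can move to 5, which is L ⇒ W
n=7: moves to 6(W), 4(W); every one is W ⇒ L
n=8: can move to 7, which is L ⇒ W
n=9: moves to 8(W), 6(W); every one is W ⇒ L
n=10: can move to 9, which is L ⇒ W
n=11: moves to 10(W), 8(W); every one is W ⇒ L
n=12: can move to 11, which is L ⇒ W
n=13: moves to 12(W), 10(W); every one is W ⇒ L

13: L, 2: W, 6: W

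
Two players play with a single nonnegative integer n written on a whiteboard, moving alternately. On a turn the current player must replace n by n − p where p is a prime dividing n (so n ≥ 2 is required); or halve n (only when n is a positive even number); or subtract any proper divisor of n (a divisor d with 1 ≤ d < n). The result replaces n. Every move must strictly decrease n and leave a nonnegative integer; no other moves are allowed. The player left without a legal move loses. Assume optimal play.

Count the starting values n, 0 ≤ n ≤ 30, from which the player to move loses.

Build the W/L table. Terminal = L. A non-terminal position is W if it has a move to some L; otherwise it is L.
n=0: no move → L
n=1: no move → L
n=2: reaches L-position 0 → W
n=3: reaches L-position 0 → W
n=4: only reaches 2(W), 3(W), all W → L
n=5: reaches L-position 0 → W
n=6: reaches L-position 4 → W
n=7: reaches L-position 0 → W
n=8: reaches L-position 4 → W
n=9: only reaches 6(W), 8(W), all W → L
n=10: reaches L-position 9 → W
n=11: reaches L-position 0 → W
n=12: reaches L-position 9 → W
n=13: reaches L-position 0 → W
n=14: only reaches 7(W), 12(W), 13(W), all W → L
n=15: reaches L-position 14 → W
n=16: reaches L-position 14 → W
n=17: reaches L-position 0 → W
n=18: reaches L-position 9 → W
n=19: reaches L-position 0 → W
n=20: only reaches 10(W), 15(W), 16(W), 18(W), 19(W), all W → L
n=21: reaches L-position 14 → W
n=22: reaches L-position 20 → W
n=23: reaches L-position 0 → W
n=24: reaches L-position 20 → W
n=25: reaches L-position 20 → W
n=26: only reaches 13(W), 24(W), 25(W), all W → L
n=27: reaches L-position 26 → W
n=28: reaches L-position 14 → W
n=29: reaches L-position 0 → W
n=30: reaches L-position 20 → W
L entries with 0 ≤ n ≤ 30: n = 0, 1, 4, 9, 14, 20, 26; that makes 7.

7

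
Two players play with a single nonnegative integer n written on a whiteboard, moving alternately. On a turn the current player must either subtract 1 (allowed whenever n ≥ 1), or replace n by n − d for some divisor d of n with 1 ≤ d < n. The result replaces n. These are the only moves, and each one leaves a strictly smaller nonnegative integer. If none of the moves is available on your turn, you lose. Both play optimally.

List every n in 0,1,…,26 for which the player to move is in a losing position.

0, 2, 5, 7, 9, 11, 13, 15, 17, 19, 21, 23, 25

Use the standard recursion: the mover loses at a terminal position; elsewhere, the mover wins exactly when some move hands the opponent an L position.
n=0: no move → L
n=1: →0(L), so W
n=2: →1(W) only, which is W, so L
n=3: →2(L), so W
n=4: →2(L), so W
n=5: →4(W) only, which is W, so L
n=6: →5(L), so W
n=7: →6(W) only, which is W, so L
n=8: →7(L), so W
n=9: →6(W), 8(W) — all W, so L
n=10: →5(L), so W
n=11: →10(W) only, which is W, so L
n=12: →9(L), so W
n=13: →12(W) only, which is W, so L
n=14: →7(L), so W
n=15: →10(W), 12(W), 14(W) — all W, so L
n=16: →15(L), so W
n=17: →16(W) only, which is W, so L
n=18: →9(L), so W
n=19: →18(W) only, which is W, so L
n=20: →15(L), so W
n=21: →14(W), 18(W), 20(W) — all W, so L
n=22: →11(L), so W
n=23: →22(W) only, which is W, so L
n=24: →21(L), so W
n=25: →20(W), 24(W) — all W, so L
n=26: →13(L), so W
Reading off the rows marked L gives the requested list; there are 13 such values of n.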